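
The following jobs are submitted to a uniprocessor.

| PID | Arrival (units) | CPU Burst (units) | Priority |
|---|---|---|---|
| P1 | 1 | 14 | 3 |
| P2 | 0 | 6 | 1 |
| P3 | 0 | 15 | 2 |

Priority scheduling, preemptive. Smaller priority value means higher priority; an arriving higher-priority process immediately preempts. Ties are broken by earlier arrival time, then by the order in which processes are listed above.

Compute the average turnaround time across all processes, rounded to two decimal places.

20.33

Schedule: | P2 0-6 | P3 6-21 | P1 21-35 |
Completion: P1=35  P2=6  P3=21
Turnaround times: P1=34, P2=6, P3=21
Average turnaround = (34+6+21) / 3 = 61/3 = 20.33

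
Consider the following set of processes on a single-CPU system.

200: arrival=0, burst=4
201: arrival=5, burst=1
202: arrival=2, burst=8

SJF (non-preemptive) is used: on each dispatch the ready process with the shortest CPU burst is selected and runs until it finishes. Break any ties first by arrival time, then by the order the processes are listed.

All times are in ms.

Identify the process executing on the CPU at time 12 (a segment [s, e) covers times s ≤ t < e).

201

Gantt: | 200 0-4 | 202 4-12 | 201 12-13 |
Completion: 200=4  201=13  202=12
Turnaround (C−A): 200=4  201=8  202=10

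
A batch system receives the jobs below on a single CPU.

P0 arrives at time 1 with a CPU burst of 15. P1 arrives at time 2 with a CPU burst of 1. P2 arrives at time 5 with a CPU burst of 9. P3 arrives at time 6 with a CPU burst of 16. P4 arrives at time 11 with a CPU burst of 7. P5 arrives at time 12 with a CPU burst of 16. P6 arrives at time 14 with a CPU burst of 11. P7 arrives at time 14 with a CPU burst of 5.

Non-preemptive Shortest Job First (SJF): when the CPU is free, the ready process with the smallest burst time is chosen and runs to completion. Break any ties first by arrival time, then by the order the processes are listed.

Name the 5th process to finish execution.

P2

Timeline: | idle 0-1 | P0 1-16 | P1 16-17 | P7 17-22 | P4 22-29 | P2 29-38 | P6 38-49 | P3 49-65 | P5 65-81 |
Completion: P0=16  P1=17  P2=38  P3=65  P4=29  P5=81  P6=49  P7=22
Finish order: P0 → P1 → P7 → P4 → P2 → P6 → P3 → P5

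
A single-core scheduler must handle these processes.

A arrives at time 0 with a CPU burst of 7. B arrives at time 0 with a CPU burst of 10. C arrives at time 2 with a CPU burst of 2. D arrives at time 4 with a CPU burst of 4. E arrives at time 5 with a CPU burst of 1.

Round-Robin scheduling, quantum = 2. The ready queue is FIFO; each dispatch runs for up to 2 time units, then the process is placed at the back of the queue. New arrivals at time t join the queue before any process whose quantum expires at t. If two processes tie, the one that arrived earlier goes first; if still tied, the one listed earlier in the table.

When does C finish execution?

6

Timeline: | A 0-2 | B 2-4 | C 4-6 | A 6-8 | D 8-10 | B 10-12 | E 12-13 | A 13-15 | D 15-17 | B 17-19 | A 19-20 | B 20-24 |
Completion: A=20  B=24  C=6  D=17  E=13
Turnaround (C−A): A=20  B=24  C=4  D=13  E=8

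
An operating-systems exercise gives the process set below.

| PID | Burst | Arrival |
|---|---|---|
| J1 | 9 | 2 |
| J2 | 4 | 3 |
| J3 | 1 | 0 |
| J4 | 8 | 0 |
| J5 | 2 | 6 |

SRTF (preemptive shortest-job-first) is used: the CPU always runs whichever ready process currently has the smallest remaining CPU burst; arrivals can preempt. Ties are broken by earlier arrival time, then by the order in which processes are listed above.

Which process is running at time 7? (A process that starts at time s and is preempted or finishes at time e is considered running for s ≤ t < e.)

J5

Gantt: | J3 0-1 | J4 1-3 | J2 3-7 | J5 7-9 | J4 9-15 | J1 15-24 |
Completion: J1=24  J2=7  J3=1  J4=15  J5=9
Turnaround (C−A): J1=22  J2=4  J3=1  J4=15  J5=3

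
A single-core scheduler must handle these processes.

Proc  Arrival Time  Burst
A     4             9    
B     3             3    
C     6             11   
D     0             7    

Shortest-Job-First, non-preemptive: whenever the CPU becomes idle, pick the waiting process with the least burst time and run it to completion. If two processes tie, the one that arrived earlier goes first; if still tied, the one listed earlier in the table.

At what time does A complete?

Timeline: | D 0-7 | B 7-10 | A 10-19 | C 19-30 |
Completion: A=19  B=10  C=30  D=7
Turnaround (C−A): A=15  B=7  C=24  D=7

19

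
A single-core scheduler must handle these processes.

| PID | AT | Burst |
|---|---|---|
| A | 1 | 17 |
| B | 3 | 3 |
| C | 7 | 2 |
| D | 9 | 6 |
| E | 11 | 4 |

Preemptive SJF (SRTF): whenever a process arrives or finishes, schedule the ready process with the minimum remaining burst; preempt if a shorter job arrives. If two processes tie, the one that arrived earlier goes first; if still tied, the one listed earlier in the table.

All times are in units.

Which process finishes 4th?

E

Timeline: | idle 0-1 | A 1-3 | B 3-6 | A 6-7 | C 7-9 | D 9-15 | E 15-19 | A 19-33 |
Completion: A=33  B=6  C=9  D=15  E=19
Finish order: B → C → D → E → A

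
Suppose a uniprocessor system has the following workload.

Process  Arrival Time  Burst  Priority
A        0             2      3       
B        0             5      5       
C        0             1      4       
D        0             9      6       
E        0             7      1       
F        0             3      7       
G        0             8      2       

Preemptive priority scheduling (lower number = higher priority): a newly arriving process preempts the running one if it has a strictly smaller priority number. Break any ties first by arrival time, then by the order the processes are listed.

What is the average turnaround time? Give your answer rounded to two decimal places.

21.00

Schedule: | E 0-7 | G 7-15 | A 15-17 | C 17-18 | B 18-23 | D 23-32 | F 32-35 |
Completion: A=17  B=23  C=18  D=32  E=7  F=35  G=15
Turnaround times: A=17, B=23, C=18, D=32, E=7, F=35, G=15
Average turnaround = (17+23+18+32+7+35+15) / 7 = 147/7 = 21.00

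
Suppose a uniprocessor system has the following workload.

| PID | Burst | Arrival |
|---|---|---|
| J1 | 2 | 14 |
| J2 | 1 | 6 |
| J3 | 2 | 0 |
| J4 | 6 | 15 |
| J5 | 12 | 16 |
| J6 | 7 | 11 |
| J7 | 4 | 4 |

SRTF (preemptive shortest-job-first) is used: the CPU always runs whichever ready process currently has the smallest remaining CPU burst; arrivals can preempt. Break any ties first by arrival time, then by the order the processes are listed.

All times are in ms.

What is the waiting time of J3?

0

Schedule: | J3 0-2 | idle 2-4 | J7 4-6 | J2 6-7 | J7 7-9 | idle 9-11 | J6 11-14 | J1 14-16 | J6 16-20 | J4 20-26 | J5 26-38 |
Completion: J1=16  J2=7  J3=2  J4=26  J5=38  J6=20  J7=9
Waiting(J3) = turnaround − burst = 2 − 2 = 0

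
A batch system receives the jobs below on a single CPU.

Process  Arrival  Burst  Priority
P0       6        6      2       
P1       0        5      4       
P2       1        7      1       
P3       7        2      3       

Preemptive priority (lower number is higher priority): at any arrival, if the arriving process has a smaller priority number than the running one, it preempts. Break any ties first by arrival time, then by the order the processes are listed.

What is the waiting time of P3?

7

Gantt: | P1 0-1 | P2 1-8 | P0 8-14 | P3 14-16 | P1 16-20 |
Completion: P0=14  P1=20  P2=8  P3=16
Turnaround (C−A): P0=8  P1=20  P2=7  P3=9
Waiting(P3) = turnaround − burst = 9 − 2 = 7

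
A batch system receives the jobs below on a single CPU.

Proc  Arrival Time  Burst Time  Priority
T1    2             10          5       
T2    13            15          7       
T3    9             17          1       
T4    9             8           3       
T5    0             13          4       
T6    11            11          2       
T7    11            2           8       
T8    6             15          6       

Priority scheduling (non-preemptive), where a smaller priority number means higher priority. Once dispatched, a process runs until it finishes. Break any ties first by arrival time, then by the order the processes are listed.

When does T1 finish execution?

59

Schedule: | T5 0-13 | T3 13-30 | T6 30-41 | T4 41-49 | T1 49-59 | T8 59-74 | T2 74-89 | T7 89-91 |
Completion: T1=59  T2=89  T3=30  T4=49  T5=13  T6=41  T7=91  T8=74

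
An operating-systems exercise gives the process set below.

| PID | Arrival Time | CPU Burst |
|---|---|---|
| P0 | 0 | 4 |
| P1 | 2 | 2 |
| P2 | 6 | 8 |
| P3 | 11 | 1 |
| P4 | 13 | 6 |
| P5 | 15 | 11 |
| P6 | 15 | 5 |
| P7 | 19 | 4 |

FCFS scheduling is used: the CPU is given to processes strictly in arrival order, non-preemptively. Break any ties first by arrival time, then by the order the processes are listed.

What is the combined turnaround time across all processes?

Schedule: | P0 0-4 | P1 4-6 | P2 6-14 | P3 14-15 | P4 15-21 | P5 21-32 | P6 32-37 | P7 37-41 |
Completion: P0=4  P1=6  P2=14  P3=15  P4=21  P5=32  P6=37  P7=41
Turnaround (C−A): P0=4  P1=4  P2=8  P3=4  P4=8  P5=17  P6=22  P7=22
Turnaround = completion − arrival: P0=4, P1=4, P2=8, P3=4, P4=8, P5=17, P6=22, P7=22
Total turnaround = 4 + 4 + 8 + 4 + 8 + 17 + 22 + 22 = 89

89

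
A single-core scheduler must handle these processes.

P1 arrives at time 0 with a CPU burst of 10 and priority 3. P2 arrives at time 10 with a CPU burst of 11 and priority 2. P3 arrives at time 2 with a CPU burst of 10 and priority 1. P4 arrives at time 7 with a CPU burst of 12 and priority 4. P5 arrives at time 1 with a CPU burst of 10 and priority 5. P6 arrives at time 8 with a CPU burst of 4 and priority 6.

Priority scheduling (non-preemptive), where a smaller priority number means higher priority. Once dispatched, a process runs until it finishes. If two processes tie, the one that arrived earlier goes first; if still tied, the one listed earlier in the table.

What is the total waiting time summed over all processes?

Timeline: | P1 0-10 | P3 10-20 | P2 20-31 | P4 31-43 | P5 43-53 | P6 53-57 |
Completion: P1=10  P2=31  P3=20  P4=43  P5=53  P6=57
Turnaround (C−A): P1=10  P2=21  P3=18  P4=36  P5=52  P6=49
Waiting = turnaround − burst: P1=0, P2=10, P3=8, P4=24, P5=42, P6=45
Total waiting = 0 + 10 + 8 + 24 + 42 + 45 = 129

129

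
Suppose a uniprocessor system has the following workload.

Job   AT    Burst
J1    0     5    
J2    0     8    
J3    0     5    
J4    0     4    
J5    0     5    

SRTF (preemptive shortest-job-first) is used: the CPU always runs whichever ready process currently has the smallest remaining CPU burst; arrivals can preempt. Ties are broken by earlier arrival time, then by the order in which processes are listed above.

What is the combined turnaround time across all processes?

Schedule: | J4 0-4 | J1 4-9 | J3 9-14 | J5 14-19 | J2 19-27 |
Completion: J1=9  J2=27  J3=14  J4=4  J5=19
Turnaround (C−A): J1=9  J2=27  J3=14  J4=4  J5=19
Turnaround = completion − arrival: J1=9, J2=27, J3=14, J4=4, J5=19
Total turnaround = 9 + 27 + 14 + 4 + 19 = 73

73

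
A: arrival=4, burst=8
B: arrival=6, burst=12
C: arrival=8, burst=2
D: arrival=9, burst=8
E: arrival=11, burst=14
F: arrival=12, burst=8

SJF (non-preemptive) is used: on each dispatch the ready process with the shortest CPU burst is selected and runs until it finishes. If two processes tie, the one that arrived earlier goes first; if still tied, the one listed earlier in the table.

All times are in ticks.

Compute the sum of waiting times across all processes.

74

Schedule: | idle 0-4 | A 4-12 | C 12-14 | D 14-22 | F 22-30 | B 30-42 | E 42-56 |
Completion: A=12  B=42  C=14  D=22  E=56  F=30
Waiting = turnaround − burst: A=0, B=24, C=4, D=5, E=31, F=10
Total waiting = 0 + 24 + 4 + 5 + 31 + 10 = 74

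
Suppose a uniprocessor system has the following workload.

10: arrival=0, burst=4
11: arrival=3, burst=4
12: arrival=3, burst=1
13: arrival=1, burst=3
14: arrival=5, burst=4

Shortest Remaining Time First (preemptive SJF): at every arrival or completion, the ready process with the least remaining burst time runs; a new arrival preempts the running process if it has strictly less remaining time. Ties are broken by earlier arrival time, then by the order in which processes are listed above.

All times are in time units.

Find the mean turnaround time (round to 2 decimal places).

6.60

Timeline: | 10 0-4 | 12 4-5 | 13 5-8 | 11 8-12 | 14 12-16 |
Completion: 10=4  11=12  12=5  13=8  14=16
Turnaround (C−A): 10=4  11=9  12=2  13=7  14=11
Turnaround times: 10=4, 11=9, 12=2, 13=7, 14=11
Average turnaround = (4+9+2+7+11) / 5 = 33/5 = 6.60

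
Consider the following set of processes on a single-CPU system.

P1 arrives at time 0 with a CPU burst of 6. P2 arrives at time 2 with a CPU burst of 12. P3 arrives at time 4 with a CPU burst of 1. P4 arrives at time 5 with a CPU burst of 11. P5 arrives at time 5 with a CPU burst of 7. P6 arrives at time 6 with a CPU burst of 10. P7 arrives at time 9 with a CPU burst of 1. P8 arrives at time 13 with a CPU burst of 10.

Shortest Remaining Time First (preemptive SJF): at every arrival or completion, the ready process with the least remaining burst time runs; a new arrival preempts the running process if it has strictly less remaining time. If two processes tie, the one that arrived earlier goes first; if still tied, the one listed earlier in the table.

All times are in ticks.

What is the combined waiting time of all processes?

Gantt: | P1 0-4 | P3 4-5 | P1 5-7 | P5 7-9 | P7 9-10 | P5 10-15 | P6 15-25 | P8 25-35 | P4 35-46 | P2 46-58 |
Completion: P1=7  P2=58  P3=5  P4=46  P5=15  P6=25  P7=10  P8=35
Waiting = turnaround − burst: P1=1, P2=44, P3=0, P4=30, P5=3, P6=9, P7=0, P8=12
Total waiting = 1 + 44 + 0 + 30 + 3 + 9 + 0 + 12 = 99

99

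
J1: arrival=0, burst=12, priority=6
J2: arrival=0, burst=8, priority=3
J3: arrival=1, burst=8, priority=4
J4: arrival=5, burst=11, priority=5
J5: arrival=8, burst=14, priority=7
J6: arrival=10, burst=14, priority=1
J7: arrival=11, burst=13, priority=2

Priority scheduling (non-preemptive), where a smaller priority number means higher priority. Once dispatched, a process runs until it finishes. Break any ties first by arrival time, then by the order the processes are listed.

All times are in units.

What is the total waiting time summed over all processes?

Timeline: | J2 0-8 | J3 8-16 | J6 16-30 | J7 30-43 | J4 43-54 | J1 54-66 | J5 66-80 |
Completion: J1=66  J2=8  J3=16  J4=54  J5=80  J6=30  J7=43
Waiting = turnaround − burst: J1=54, J2=0, J3=7, J4=38, J5=58, J6=6, J7=19
Total waiting = 54 + 0 + 7 + 38 + 58 + 6 + 19 = 182

182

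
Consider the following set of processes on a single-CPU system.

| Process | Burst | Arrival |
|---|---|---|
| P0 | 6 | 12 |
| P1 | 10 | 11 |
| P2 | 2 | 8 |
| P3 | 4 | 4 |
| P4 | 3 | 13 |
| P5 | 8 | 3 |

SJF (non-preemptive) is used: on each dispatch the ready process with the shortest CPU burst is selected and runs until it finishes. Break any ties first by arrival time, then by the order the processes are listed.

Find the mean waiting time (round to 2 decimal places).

6.33

Timeline: | idle 0-3 | P5 3-11 | P2 11-13 | P4 13-16 | P3 16-20 | P0 20-26 | P1 26-36 |
Completion: P0=26  P1=36  P2=13  P3=20  P4=16  P5=11
Turnaround (C−A): P0=14  P1=25  P2=5  P3=16  P4=3  P5=8
Waiting times: P0=8, P1=15, P2=3, P3=12, P4=0, P5=0
Average waiting = (8+15+3+12+0+0) / 6 = 38/6 = 6.33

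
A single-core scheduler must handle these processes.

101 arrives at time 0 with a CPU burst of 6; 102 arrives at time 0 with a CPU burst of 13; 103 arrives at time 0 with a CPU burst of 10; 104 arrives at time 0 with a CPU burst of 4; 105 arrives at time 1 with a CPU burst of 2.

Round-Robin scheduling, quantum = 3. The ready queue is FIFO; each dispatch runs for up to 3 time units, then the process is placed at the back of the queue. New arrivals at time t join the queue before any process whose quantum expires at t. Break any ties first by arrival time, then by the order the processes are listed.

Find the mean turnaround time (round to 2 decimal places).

24.60

Schedule: | 101 0-3 | 102 3-6 | 103 6-9 | 104 9-12 | 105 12-14 | 101 14-17 | 102 17-20 | 103 20-23 | 104 23-24 | 102 24-27 | 103 27-30 | 102 30-33 | 103 33-34 | 102 34-35 |
Completion: 101=17  102=35  103=34  104=24  105=14
Turnaround times: 101=17, 102=35, 103=34, 104=24, 105=13
Average turnaround = (17+35+34+24+13) / 5 = 123/5 = 24.60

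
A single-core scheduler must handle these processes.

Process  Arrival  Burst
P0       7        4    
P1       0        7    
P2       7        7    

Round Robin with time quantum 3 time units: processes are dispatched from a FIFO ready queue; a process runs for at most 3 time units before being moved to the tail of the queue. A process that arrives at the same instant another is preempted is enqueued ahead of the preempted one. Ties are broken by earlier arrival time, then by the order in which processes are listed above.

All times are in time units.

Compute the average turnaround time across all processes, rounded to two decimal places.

8.33

Gantt: | P1 0-7 | P0 7-10 | P2 10-13 | P0 13-14 | P2 14-18 |
Completion: P0=14  P1=7  P2=18
Turnaround (C−A): P0=7  P1=7  P2=11
Turnaround times: P0=7, P1=7, P2=11
Average turnaround = (7+7+11) / 3 = 25/3 = 8.33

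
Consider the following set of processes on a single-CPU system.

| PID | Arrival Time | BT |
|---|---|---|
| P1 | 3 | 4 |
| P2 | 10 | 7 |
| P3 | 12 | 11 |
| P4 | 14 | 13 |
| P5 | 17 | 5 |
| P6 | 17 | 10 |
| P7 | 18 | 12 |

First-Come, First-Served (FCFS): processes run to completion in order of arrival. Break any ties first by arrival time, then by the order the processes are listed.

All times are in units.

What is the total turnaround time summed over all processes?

172

Timeline: | idle 0-3 | P1 3-7 | idle 7-10 | P2 10-17 | P3 17-28 | P4 28-41 | P5 41-46 | P6 46-56 | P7 56-68 |
Completion: P1=7  P2=17  P3=28  P4=41  P5=46  P6=56  P7=68
Turnaround (C−A): P1=4  P2=7  P3=16  P4=27  P5=29  P6=39  P7=50
Turnaround = completion − arrival: P1=4, P2=7, P3=16, P4=27, P5=29, P6=39, P7=50
Total turnaround = 4 + 7 + 16 + 27 + 29 + 39 + 50 = 172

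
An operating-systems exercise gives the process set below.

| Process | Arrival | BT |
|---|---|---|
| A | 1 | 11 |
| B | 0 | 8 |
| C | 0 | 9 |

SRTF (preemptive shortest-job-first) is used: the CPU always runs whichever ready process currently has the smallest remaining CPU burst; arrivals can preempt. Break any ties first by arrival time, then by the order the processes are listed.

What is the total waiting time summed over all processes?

24

Timeline: | B 0-8 | C 8-17 | A 17-28 |
Completion: A=28  B=8  C=17
Turnaround (C−A): A=27  B=8  C=17
Waiting = turnaround − burst: A=16, B=0, C=8
Total waiting = 16 + 0 + 8 = 24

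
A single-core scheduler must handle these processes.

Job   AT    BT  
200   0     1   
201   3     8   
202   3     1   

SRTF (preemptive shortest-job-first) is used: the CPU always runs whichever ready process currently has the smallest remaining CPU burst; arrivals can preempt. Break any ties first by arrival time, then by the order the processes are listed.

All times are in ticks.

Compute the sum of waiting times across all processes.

1

Schedule: | 200 0-1 | idle 1-3 | 202 3-4 | 201 4-12 |
Completion: 200=1  201=12  202=4
Turnaround (C−A): 200=1  201=9  202=1
Waiting = turnaround − burst: 200=0, 201=1, 202=0
Total waiting = 0 + 1 + 0 = 1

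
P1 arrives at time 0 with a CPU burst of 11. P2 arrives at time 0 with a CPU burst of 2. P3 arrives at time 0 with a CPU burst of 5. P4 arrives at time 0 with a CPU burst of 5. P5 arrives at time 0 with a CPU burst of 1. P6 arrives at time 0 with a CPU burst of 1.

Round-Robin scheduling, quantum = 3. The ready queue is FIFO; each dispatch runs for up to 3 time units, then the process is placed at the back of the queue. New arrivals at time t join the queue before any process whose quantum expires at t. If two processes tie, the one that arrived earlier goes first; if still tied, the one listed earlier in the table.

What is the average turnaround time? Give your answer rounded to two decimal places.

15.50

Schedule: | P1 0-3 | P2 3-5 | P3 5-8 | P4 8-11 | P5 11-12 | P6 12-13 | P1 13-16 | P3 16-18 | P4 18-20 | P1 20-25 |
Completion: P1=25  P2=5  P3=18  P4=20  P5=12  P6=13
Turnaround (C−A): P1=25  P2=5  P3=18  P4=20  P5=12  P6=13
Turnaround times: P1=25, P2=5, P3=18, P4=20, P5=12, P6=13
Average turnaround = (25+5+18+20+12+13) / 6 = 93/6 = 15.50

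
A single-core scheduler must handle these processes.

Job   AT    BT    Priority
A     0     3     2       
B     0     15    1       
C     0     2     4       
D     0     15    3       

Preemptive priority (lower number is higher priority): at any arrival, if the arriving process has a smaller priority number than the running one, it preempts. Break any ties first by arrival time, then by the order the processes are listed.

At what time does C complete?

Timeline: | B 0-15 | A 15-18 | D 18-33 | C 33-35 |
Completion: A=18  B=15  C=35  D=33

35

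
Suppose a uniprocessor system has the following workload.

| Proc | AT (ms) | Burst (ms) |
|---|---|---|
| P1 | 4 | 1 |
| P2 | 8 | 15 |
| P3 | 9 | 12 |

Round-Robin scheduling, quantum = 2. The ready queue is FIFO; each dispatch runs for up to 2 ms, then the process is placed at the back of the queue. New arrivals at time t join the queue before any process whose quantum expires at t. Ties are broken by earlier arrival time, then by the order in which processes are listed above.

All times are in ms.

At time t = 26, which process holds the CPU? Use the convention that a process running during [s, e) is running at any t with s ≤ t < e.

P3

Gantt: | idle 0-4 | P1 4-5 | idle 5-8 | P2 8-10 | P3 10-12 | P2 12-14 | P3 14-16 | P2 16-18 | P3 18-20 | P2 20-22 | P3 22-24 | P2 24-26 | P3 26-28 | P2 28-30 | P3 30-32 | P2 32-35 |
Completion: P1=5  P2=35  P3=32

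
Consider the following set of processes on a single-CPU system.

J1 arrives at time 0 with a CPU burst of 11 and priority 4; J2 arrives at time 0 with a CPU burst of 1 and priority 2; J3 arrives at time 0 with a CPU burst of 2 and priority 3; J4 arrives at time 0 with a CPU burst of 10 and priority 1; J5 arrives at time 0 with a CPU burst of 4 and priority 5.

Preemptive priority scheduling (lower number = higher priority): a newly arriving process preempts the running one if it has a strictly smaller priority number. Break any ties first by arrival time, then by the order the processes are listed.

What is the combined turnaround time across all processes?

Schedule: | J4 0-10 | J2 10-11 | J3 11-13 | J1 13-24 | J5 24-28 |
Completion: J1=24  J2=11  J3=13  J4=10  J5=28
Turnaround = completion − arrival: J1=24, J2=11, J3=13, J4=10, J5=28
Total turnaround = 24 + 11 + 13 + 10 + 28 = 86

86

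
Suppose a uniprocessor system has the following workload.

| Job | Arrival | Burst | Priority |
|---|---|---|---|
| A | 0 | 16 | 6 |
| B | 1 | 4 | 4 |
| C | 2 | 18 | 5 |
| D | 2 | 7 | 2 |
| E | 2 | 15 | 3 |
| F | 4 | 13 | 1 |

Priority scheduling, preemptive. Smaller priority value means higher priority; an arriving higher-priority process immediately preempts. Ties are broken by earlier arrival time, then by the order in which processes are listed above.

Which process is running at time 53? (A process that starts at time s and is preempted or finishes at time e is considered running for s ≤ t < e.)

Gantt: | A 0-1 | B 1-2 | D 2-4 | F 4-17 | D 17-22 | E 22-37 | B 37-40 | C 40-58 | A 58-73 |
Completion: A=73  B=40  C=58  D=22  E=37  F=17

C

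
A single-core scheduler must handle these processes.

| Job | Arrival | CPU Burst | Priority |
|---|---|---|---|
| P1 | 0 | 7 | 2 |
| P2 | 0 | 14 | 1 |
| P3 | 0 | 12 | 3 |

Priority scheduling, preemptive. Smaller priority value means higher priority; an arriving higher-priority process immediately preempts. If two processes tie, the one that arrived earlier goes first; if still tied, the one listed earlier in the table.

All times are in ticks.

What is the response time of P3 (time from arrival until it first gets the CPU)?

Schedule: | P2 0-14 | P1 14-21 | P3 21-33 |
Completion: P1=21  P2=14  P3=33
Response(P3) = first start − arrival = 21 − 0 = 21

21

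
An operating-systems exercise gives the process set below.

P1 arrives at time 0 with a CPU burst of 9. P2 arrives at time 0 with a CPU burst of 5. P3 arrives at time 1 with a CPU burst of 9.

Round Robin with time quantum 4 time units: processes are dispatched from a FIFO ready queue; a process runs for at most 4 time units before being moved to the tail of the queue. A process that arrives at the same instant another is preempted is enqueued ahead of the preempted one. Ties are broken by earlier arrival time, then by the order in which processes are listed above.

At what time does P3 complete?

Gantt: | P1 0-4 | P2 4-8 | P3 8-12 | P1 12-16 | P2 16-17 | P3 17-21 | P1 21-22 | P3 22-23 |
Completion: P1=22  P2=17  P3=23

23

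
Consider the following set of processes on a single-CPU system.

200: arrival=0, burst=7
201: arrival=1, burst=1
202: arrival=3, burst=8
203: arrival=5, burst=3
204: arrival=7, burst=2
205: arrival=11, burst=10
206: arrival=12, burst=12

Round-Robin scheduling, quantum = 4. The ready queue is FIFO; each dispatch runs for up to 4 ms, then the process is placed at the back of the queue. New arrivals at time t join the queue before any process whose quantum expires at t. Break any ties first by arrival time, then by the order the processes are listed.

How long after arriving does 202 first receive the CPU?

Gantt: | 200 0-4 | 201 4-5 | 202 5-9 | 200 9-12 | 203 12-15 | 204 15-17 | 202 17-21 | 205 21-25 | 206 25-29 | 205 29-33 | 206 33-37 | 205 37-39 | 206 39-43 |
Completion: 200=12  201=5  202=21  203=15  204=17  205=39  206=43
Response(202) = first start − arrival = 5 − 3 = 2

2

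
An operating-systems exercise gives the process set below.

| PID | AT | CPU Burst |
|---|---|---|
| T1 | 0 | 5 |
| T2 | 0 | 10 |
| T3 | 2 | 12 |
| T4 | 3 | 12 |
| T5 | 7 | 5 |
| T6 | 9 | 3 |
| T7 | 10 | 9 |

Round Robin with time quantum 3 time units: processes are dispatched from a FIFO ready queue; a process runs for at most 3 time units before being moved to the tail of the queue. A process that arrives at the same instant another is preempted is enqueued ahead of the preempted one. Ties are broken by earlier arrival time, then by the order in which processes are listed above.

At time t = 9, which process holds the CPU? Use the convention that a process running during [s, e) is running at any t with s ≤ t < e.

T4

Timeline: | T1 0-3 | T2 3-6 | T3 6-9 | T4 9-12 | T1 12-14 | T2 14-17 | T5 17-20 | T6 20-23 | T3 23-26 | T7 26-29 | T4 29-32 | T2 32-35 | T5 35-37 | T3 37-40 | T7 40-43 | T4 43-46 | T2 46-47 | T3 47-50 | T7 50-53 | T4 53-56 |
Completion: T1=14  T2=47  T3=50  T4=56  T5=37  T6=23  T7=53
Turnaround (C−A): T1=14  T2=47  T3=48  T4=53  T5=30  T6=14  T7=43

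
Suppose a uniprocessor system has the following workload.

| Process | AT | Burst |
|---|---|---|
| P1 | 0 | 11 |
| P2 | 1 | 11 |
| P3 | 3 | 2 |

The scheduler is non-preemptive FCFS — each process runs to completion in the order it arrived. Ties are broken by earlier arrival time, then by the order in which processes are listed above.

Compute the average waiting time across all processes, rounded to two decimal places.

Timeline: | P1 0-11 | P2 11-22 | P3 22-24 |
Completion: P1=11  P2=22  P3=24
Turnaround (C−A): P1=11  P2=21  P3=21
Waiting times: P1=0, P2=10, P3=19
Average waiting = (0+10+19) / 3 = 29/3 = 9.67

9.67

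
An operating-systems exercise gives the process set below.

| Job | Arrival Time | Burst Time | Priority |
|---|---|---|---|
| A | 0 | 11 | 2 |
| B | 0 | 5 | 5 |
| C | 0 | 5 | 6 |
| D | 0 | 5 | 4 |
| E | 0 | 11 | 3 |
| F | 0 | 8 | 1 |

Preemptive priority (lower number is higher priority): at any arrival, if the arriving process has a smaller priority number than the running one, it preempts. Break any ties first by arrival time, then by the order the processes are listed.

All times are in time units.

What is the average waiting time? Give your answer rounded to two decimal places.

22.00

Timeline: | F 0-8 | A 8-19 | E 19-30 | D 30-35 | B 35-40 | C 40-45 |
Completion: A=19  B=40  C=45  D=35  E=30  F=8
Turnaround (C−A): A=19  B=40  C=45  D=35  E=30  F=8
Waiting times: A=8, B=35, C=40, D=30, E=19, F=0
Average waiting = (8+35+40+30+19+0) / 6 = 132/6 = 22.00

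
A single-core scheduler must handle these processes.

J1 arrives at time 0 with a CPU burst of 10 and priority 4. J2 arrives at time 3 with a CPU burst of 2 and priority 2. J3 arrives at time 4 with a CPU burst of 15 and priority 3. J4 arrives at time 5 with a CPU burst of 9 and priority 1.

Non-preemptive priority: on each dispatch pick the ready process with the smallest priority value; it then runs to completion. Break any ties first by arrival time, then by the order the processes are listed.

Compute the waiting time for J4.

Schedule: | J1 0-10 | J4 10-19 | J2 19-21 | J3 21-36 |
Completion: J1=10  J2=21  J3=36  J4=19
Turnaround (C−A): J1=10  J2=18  J3=32  J4=14
Waiting(J4) = turnaround − burst = 14 − 9 = 5

5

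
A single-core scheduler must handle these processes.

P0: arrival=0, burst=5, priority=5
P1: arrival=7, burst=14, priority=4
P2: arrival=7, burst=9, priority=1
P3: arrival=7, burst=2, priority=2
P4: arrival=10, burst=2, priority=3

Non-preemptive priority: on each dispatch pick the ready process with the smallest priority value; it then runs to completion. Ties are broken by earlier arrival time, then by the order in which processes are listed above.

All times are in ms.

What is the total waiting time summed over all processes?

30

Gantt: | P0 0-5 | idle 5-7 | P2 7-16 | P3 16-18 | P4 18-20 | P1 20-34 |
Completion: P0=5  P1=34  P2=16  P3=18  P4=20
Waiting = turnaround − burst: P0=0, P1=13, P2=0, P3=9, P4=8
Total waiting = 0 + 13 + 0 + 9 + 8 = 30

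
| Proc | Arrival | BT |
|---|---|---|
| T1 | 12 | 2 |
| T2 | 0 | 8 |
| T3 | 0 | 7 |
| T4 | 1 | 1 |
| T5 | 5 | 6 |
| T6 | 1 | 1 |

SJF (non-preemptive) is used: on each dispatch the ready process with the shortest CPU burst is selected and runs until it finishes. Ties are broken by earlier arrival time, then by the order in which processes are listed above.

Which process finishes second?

T4

Timeline: | T3 0-7 | T4 7-8 | T6 8-9 | T5 9-15 | T1 15-17 | T2 17-25 |
Completion: T1=17  T2=25  T3=7  T4=8  T5=15  T6=9
Finish order: T3 → T4 → T6 → T5 → T1 → T2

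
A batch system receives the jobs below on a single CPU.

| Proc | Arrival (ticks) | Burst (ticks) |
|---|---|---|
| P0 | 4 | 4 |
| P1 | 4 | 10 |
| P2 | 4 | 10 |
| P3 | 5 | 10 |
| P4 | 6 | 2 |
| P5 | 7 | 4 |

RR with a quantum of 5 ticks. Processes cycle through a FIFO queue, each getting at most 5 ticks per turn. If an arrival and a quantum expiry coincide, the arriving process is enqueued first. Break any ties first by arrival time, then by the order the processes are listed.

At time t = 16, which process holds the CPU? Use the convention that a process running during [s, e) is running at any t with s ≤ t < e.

P2

Schedule: | idle 0-4 | P0 4-8 | P1 8-13 | P2 13-18 | P3 18-23 | P4 23-25 | P5 25-29 | P1 29-34 | P2 34-39 | P3 39-44 |
Completion: P0=8  P1=34  P2=39  P3=44  P4=25  P5=29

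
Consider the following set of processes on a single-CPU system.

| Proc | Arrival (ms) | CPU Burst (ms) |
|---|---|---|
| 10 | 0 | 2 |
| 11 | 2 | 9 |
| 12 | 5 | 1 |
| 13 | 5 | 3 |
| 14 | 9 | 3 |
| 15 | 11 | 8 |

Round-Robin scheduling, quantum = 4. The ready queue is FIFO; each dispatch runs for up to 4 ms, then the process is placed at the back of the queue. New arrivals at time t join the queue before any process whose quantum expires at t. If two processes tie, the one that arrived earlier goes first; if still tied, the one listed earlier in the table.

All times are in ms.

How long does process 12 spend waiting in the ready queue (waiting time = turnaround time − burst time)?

Schedule: | 10 0-2 | 11 2-6 | 12 6-7 | 13 7-10 | 11 10-14 | 14 14-17 | 15 17-21 | 11 21-22 | 15 22-26 |
Completion: 10=2  11=22  12=7  13=10  14=17  15=26
Turnaround (C−A): 10=2  11=20  12=2  13=5  14=8  15=15
Waiting(12) = turnaround − burst = 2 − 1 = 1

1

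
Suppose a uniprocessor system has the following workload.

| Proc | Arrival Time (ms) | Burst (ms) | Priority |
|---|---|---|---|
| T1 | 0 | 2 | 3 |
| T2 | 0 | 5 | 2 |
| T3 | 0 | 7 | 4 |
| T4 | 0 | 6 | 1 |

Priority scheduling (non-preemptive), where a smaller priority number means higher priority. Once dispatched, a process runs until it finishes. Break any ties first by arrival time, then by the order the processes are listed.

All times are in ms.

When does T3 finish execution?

Timeline: | T4 0-6 | T2 6-11 | T1 11-13 | T3 13-20 |
Completion: T1=13  T2=11  T3=20  T4=6
Turnaround (C−A): T1=13  T2=11  T3=20  T4=6

20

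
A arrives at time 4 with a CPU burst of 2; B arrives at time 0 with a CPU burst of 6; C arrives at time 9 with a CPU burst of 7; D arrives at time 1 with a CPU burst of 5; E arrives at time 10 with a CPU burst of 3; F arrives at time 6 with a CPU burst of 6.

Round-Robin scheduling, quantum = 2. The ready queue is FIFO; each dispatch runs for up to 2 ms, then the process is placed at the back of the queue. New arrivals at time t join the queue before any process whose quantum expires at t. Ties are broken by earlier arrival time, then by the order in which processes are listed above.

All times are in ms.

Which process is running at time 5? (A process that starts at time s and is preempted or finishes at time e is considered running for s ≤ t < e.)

Gantt: | B 0-2 | D 2-4 | B 4-6 | A 6-8 | D 8-10 | F 10-12 | B 12-14 | C 14-16 | E 16-18 | D 18-19 | F 19-21 | C 21-23 | E 23-24 | F 24-26 | C 26-29 |
Completion: A=8  B=14  C=29  D=19  E=24  F=26

B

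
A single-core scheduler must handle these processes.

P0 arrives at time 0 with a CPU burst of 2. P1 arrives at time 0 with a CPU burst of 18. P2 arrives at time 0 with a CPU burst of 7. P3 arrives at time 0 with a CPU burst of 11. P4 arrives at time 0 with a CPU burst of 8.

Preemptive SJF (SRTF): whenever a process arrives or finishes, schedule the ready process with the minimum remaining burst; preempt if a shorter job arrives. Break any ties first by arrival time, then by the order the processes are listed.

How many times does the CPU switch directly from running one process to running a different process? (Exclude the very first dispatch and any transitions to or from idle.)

4

Timeline: | P0 0-2 | P2 2-9 | P4 9-17 | P3 17-28 | P1 28-46 |
Completion: P0=2  P1=46  P2=9  P3=28  P4=17
Turnaround (C−A): P0=2  P1=46  P2=9  P3=28  P4=17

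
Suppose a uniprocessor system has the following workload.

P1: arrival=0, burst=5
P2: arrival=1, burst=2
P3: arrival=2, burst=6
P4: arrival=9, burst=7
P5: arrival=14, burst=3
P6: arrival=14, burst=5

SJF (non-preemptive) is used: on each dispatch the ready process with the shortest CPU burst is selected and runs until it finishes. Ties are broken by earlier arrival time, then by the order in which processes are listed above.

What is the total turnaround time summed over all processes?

56

Schedule: | P1 0-5 | P2 5-7 | P3 7-13 | P4 13-20 | P5 20-23 | P6 23-28 |
Completion: P1=5  P2=7  P3=13  P4=20  P5=23  P6=28
Turnaround (C−A): P1=5  P2=6  P3=11  P4=11  P5=9  P6=14
Turnaround = completion − arrival: P1=5, P2=6, P3=11, P4=11, P5=9, P6=14
Total turnaround = 5 + 6 + 11 + 11 + 9 + 14 = 56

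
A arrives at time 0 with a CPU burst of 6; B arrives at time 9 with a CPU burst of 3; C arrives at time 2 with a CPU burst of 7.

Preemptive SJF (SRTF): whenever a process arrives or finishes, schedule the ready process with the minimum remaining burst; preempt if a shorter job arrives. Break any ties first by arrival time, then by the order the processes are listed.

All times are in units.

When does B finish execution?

Gantt: | A 0-6 | C 6-9 | B 9-12 | C 12-16 |
Completion: A=6  B=12  C=16

12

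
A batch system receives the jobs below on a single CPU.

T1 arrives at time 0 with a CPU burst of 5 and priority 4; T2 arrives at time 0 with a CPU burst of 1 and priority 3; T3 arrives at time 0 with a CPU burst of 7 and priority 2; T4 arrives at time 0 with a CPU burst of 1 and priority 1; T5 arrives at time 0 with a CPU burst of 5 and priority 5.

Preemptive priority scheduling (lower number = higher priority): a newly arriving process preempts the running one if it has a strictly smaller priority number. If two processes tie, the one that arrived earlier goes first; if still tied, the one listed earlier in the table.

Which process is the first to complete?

T4

Schedule: | T4 0-1 | T3 1-8 | T2 8-9 | T1 9-14 | T5 14-19 |
Completion: T1=14  T2=9  T3=8  T4=1  T5=19
Finish order: T4 → T3 → T2 → T1 → T5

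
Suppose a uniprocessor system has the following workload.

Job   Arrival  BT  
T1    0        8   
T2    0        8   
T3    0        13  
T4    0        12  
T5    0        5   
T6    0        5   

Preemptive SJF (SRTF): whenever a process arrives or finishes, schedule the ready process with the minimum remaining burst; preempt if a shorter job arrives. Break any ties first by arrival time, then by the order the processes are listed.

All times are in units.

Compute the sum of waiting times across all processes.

Timeline: | T5 0-5 | T6 5-10 | T1 10-18 | T2 18-26 | T4 26-38 | T3 38-51 |
Completion: T1=18  T2=26  T3=51  T4=38  T5=5  T6=10
Turnaround (C−A): T1=18  T2=26  T3=51  T4=38  T5=5  T6=10
Waiting = turnaround − burst: T1=10, T2=18, T3=38, T4=26, T5=0, T6=5
Total waiting = 10 + 18 + 38 + 26 + 0 + 5 = 97

97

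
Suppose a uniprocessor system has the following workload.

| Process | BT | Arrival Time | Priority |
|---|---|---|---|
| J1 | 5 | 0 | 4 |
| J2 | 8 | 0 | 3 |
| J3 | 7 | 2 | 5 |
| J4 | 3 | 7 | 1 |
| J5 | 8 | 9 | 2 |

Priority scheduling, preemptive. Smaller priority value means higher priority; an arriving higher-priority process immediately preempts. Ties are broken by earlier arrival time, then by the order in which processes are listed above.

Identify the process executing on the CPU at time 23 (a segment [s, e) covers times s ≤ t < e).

Schedule: | J2 0-7 | J4 7-10 | J5 10-18 | J2 18-19 | J1 19-24 | J3 24-31 |
Completion: J1=24  J2=19  J3=31  J4=10  J5=18
Turnaround (C−A): J1=24  J2=19  J3=29  J4=3  J5=9

J1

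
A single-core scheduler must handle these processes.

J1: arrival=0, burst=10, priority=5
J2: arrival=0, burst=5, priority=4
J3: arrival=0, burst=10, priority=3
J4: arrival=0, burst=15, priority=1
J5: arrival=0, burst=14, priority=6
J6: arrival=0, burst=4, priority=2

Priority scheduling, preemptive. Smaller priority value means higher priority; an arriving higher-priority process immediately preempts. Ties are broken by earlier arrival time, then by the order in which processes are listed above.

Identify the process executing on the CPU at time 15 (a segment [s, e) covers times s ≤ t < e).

Gantt: | J4 0-15 | J6 15-19 | J3 19-29 | J2 29-34 | J1 34-44 | J5 44-58 |
Completion: J1=44  J2=34  J3=29  J4=15  J5=58  J6=19
Turnaround (C−A): J1=44  J2=34  J3=29  J4=15  J5=58  J6=19

J6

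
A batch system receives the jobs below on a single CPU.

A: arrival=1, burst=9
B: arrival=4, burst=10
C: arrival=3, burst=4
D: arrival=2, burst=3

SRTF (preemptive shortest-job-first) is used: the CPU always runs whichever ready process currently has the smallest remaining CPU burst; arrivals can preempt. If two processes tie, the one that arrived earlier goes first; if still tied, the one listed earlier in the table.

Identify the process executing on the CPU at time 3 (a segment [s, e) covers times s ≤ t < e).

Schedule: | idle 0-1 | A 1-2 | D 2-5 | C 5-9 | A 9-17 | B 17-27 |
Completion: A=17  B=27  C=9  D=5
Turnaround (C−A): A=16  B=23  C=6  D=3

D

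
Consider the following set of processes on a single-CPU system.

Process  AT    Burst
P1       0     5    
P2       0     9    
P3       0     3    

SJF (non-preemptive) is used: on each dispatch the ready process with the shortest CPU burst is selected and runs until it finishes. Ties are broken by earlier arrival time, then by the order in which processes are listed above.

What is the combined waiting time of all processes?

11

Gantt: | P3 0-3 | P1 3-8 | P2 8-17 |
Completion: P1=8  P2=17  P3=3
Turnaround (C−A): P1=8  P2=17  P3=3
Waiting = turnaround − burst: P1=3, P2=8, P3=0
Total waiting = 3 + 8 + 0 = 11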